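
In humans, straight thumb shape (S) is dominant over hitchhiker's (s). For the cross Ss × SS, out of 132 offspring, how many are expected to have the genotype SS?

Punnett square for Ss × SS:
Offspring genotypes: 2 SS, 2 Ss
Total offspring: 4
Count with target: 2
Probability: 2/4 = 1/2
Expected count = 1/2 × 132 = 66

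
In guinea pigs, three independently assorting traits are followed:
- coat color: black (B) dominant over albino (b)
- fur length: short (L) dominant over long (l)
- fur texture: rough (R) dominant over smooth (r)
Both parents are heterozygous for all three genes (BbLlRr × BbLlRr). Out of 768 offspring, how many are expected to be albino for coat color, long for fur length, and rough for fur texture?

Trihybrid cross: BbLlRr × BbLlRr
Each trait segregates independently with a 3:1 phenotypic ratio, so each gene contributes 3/4 (dominant) or 1/4 (recessive).
Target: albino (coat color), long (fur length), rough (fur texture)
Probability = product of independent per-trait probabilities
= 1/4 × 1/4 × 3/4 = 3/64
Expected count = 3/64 × 768 = 36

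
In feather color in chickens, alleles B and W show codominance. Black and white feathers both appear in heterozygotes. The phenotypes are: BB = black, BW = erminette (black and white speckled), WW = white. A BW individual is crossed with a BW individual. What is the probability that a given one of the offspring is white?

Punnett square for BW × BW:
Offspring genotypes: 1 BB, 2 BW, 1 WW
Phenotype counts: 1 black, 2 erminette (black and white speckled), 1 white
white: 1 out of 4
Probability: 1/4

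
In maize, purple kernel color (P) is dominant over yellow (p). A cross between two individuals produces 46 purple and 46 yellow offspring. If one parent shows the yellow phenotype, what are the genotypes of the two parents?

Observed offspring: 46 purple, 46 yellow
The observed ratio simplifies to 1:1. One parent shows yellow, so its genotype must be pp. A 1:1 offspring split requires the other parent to be heterozygous (Pp).
Parent genotypes: pp × Pp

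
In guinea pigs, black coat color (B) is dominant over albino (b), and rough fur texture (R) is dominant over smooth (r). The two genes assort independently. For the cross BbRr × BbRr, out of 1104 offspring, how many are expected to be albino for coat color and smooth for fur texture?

Dihybrid cross BbRr × BbRr — consider each gene separately:
coat color: Bb × Bb → 1 BB, 2 Bb, 1 bb → 3 B_ : 1 bb (out of 4)
fur texture: Rr × Rr → 1 RR, 2 Rr, 1 rr → 3 R_ : 1 rr (out of 4)
Looking for: albino (bb) and smooth (rr)
P(albino) = 1/4, P(smooth) = 1/4
P(both) = 1/4 × 1/4 = 1/16
Expected count = 1/16 × 1104 = 69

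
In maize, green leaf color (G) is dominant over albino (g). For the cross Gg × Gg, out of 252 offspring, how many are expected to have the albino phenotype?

Punnett square for Gg × Gg:
Offspring genotypes: 1 GG, 2 Gg, 1 gg
Total offspring: 4
Count with target: 1
Probability: 1/4
Expected count = 1/4 × 252 = 63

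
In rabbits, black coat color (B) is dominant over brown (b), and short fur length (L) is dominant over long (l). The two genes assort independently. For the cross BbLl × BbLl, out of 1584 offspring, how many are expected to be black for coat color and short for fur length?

Dihybrid cross BbLl × BbLl — consider each gene separately:
coat color: Bb × Bb → 1 BB, 2 Bb, 1 bb → 3 B_ : 1 bb (out of 4)
fur length: Ll × Ll → 1 LL, 2 Ll, 1 ll → 3 L_ : 1 ll (out of 4)
Looking for: black (B_) and short (L_)
P(black) = 3/4, P(short) = 3/4
P(both) = 3/4 × 3/4 = 9/16
Expected count = 9/16 × 1584 = 891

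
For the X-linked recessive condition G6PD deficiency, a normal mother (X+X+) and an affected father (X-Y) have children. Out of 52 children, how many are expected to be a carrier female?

Cross: X+X+ × X-Y
Offspring: 2 X+X-, 2 X+Y
Probability of a carrier female: 2/4 = 1/2
Expected count = 1/2 × 52 = 26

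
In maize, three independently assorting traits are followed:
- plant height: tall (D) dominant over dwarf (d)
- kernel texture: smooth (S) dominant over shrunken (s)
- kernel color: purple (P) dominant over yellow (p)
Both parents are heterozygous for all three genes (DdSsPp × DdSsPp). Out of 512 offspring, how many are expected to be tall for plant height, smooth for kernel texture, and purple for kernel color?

Trihybrid cross: DdSsPp × DdSsPp
Each trait segregates independently with a 3:1 phenotypic ratio, so each gene contributes 3/4 (dominant) or 1/4 (recessive).
Target: tall (plant height), smooth (kernel texture), purple (kernel color)
Probability = product of independent per-trait probabilities
= 3/4 × 3/4 × 3/4 = 27/64
Expected count = 27/64 × 512 = 216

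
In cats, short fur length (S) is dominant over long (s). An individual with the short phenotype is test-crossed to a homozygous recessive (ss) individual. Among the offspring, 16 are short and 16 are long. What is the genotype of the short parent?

Test cross: ? × ss
Offspring: 16 short, 16 long — approximately 1:1.
A 1:1 ratio in a test cross indicates the unknown parent is heterozygous (Ss).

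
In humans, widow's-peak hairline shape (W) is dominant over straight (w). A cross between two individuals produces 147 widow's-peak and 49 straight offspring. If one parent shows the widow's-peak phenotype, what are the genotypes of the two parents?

Observed offspring: 147 widow's-peak, 49 straight
The observed ratio simplifies to 3:1. Straight (ww) offspring appear, so each parent must contribute one w allele. The parent stated to show widow's-peak carries W, so it is Ww. The other parent is then either Ww or ww: Ww × ww would give a 1:1 split, whereas Ww × Ww gives 3:1 — matching the data. So both parents are heterozygous (Ww × Ww).
Parent genotypes: Ww × Ww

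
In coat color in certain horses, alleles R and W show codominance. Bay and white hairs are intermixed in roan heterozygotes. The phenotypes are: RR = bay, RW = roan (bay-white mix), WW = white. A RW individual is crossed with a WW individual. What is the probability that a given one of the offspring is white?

Punnett square for RW × WW:
Offspring genotypes: 2 RW, 2 WW
Phenotype counts: 2 roan (bay-white mix), 2 white
white: 2 out of 4
Probability: 2/4 = 1/2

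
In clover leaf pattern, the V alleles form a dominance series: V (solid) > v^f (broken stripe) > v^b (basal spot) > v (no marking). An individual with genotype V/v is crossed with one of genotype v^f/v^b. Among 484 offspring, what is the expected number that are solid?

Cross: V/v × v^f/v^b
Allele dominance: V > v^f > v^b > v
Offspring genotypes: 1 V/v^f, 1 V/v^b, 1 v^f/v, 1 v^b/v
Phenotype counts: 2 solid, 1 broken stripe, 1 basal spot
solid: 2 out of 4 → fraction 1/2
Expected count = 1/2 × 484 = 242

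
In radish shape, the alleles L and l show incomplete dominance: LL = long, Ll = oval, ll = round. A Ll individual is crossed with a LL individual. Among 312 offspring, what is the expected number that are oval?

Punnett square for Ll × LL:
Offspring genotypes: 2 LL, 2 Ll
Phenotype counts: 2 long, 2 oval
oval: 2 out of 4 → fraction 1/2
Expected count = 1/2 × 312 = 156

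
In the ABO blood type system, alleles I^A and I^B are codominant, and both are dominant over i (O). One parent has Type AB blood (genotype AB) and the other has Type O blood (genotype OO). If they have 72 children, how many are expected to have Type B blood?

Cross: AB × OO
Possible offspring genotypes: 2 AO, 2 BO
Blood type counts: 2 Type A, 2 Type B
Probability of Type B: 2/4 = 1/2
Expected count = 1/2 × 72 = 36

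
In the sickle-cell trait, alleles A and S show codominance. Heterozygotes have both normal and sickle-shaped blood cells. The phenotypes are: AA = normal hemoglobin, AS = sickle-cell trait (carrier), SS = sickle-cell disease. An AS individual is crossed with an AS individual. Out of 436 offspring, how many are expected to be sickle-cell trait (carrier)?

Punnett square for AS × AS:
Offspring genotypes: 1 AA, 2 AS, 1 SS
Phenotype counts: 1 normal hemoglobin, 2 sickle-cell trait (carrier), 1 sickle-cell disease
sickle-cell trait (carrier): 2 out of 4 → fraction 1/2
Expected count = 1/2 × 436 = 218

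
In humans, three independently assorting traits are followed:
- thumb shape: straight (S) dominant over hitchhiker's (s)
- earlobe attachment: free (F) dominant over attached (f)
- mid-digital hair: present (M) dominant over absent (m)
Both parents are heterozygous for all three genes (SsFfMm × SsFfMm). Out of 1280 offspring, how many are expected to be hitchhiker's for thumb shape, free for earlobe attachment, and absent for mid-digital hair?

Trihybrid cross: SsFfMm × SsFfMm
Each trait segregates independently with a 3:1 phenotypic ratio, so each gene contributes 3/4 (dominant) or 1/4 (recessive).
Target: hitchhiker's (thumb shape), free (earlobe attachment), absent (mid-digital hair)
Probability = product of independent per-trait probabilities
= 1/4 × 3/4 × 1/4 = 3/64
Expected count = 3/64 × 1280 = 60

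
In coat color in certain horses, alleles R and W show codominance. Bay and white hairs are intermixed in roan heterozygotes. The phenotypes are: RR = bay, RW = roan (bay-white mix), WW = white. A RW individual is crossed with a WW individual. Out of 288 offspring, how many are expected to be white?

Punnett square for RW × WW:
Offspring genotypes: 2 RW, 2 WW
Phenotype counts: 2 roan (bay-white mix), 2 white
white: 2 out of 4 → fraction 1/2
Expected count = 1/2 × 288 = 144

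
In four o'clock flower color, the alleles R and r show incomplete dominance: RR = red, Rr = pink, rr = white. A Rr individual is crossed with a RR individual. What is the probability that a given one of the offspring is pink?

Punnett square for Rr × RR:
Offspring genotypes: 2 RR, 2 Rr
Phenotype counts: 2 red, 2 pink
pink: 2 out of 4
Probability: 2/4 = 1/2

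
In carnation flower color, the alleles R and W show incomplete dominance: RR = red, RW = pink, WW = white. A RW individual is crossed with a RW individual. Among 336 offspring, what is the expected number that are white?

Punnett square for RW × RW:
Offspring genotypes: 1 RR, 2 RW, 1 WW
Phenotype counts: 1 red, 2 pink, 1 white
white: 1 out of 4 → fraction 1/4
Expected count = 1/4 × 336 = 84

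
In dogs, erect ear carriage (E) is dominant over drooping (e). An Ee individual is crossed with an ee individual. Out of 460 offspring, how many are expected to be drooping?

Punnett square for Ee × ee:
Offspring genotypes: 2 Ee, 2 ee
erect: 2, drooping: 2
drooping: 2 out of 4 → fraction 1/2
Expected count = 1/2 × 460 = 230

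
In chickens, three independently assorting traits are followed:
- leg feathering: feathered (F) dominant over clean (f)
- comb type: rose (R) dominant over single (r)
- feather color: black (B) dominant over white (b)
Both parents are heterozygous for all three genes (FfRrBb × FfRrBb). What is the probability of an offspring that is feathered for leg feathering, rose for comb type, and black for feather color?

Trihybrid cross: FfRrBb × FfRrBb
Each trait segregates independently with a 3:1 phenotypic ratio, so each gene contributes 3/4 (dominant) or 1/4 (recessive).
Target: feathered (leg feathering), rose (comb type), black (feather color)
Probability = product of independent per-trait probabilities
= 3/4 × 3/4 × 3/4 = 27/64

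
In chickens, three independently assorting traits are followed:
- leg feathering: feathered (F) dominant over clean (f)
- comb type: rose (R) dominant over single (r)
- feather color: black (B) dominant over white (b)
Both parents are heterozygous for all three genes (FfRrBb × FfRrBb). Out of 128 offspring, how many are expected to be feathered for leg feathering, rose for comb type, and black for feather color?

Trihybrid cross: FfRrBb × FfRrBb
Each trait segregates independently with a 3:1 phenotypic ratio, so each gene contributes 3/4 (dominant) or 1/4 (recessive).
Target: feathered (leg feathering), rose (comb type), black (feather color)
Probability = product of independent per-trait probabilities
= 3/4 × 3/4 × 3/4 = 27/64
Expected count = 27/64 × 128 = 54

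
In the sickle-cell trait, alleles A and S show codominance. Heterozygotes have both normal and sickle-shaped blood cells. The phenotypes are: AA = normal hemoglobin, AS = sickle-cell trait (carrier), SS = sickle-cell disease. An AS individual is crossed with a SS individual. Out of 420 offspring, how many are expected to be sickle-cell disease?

Punnett square for AS × SS:
Offspring genotypes: 2 AS, 2 SS
Phenotype counts: 2 sickle-cell trait (carrier), 2 sickle-cell disease
sickle-cell disease: 2 out of 4 → fraction 1/2
Expected count = 1/2 × 420 = 210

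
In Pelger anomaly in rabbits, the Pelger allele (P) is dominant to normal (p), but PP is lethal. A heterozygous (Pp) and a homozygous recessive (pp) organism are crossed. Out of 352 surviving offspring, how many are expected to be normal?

Cross: Pp × pp
Punnett square offspring (before lethality): 2 Pp, 2 pp
No PP offspring are produced in this cross.
normal: 2 out of 4 → fraction 1/2
Expected count = 1/2 × 352 = 176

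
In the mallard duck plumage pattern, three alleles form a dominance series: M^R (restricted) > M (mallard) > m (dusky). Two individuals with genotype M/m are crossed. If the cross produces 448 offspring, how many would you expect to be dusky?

Cross: M/m × M/m
Allele dominance: M^R > M > m
Offspring genotypes: 1 M/M, 2 M/m, 1 m/m
Phenotype counts: 3 mallard, 1 dusky
dusky: 1 out of 4 → fraction 1/4
Expected count = 1/4 × 448 = 112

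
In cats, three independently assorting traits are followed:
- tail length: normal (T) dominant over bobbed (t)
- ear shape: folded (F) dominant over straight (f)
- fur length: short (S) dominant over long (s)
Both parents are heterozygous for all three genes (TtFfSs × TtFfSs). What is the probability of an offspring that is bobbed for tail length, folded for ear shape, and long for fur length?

Trihybrid cross: TtFfSs × TtFfSs
Each trait segregates independently with a 3:1 phenotypic ratio, so each gene contributes 3/4 (dominant) or 1/4 (recessive).
Target: bobbed (tail length), folded (ear shape), long (fur length)
Probability = product of independent per-trait probabilities
= 1/4 × 3/4 × 1/4 = 3/64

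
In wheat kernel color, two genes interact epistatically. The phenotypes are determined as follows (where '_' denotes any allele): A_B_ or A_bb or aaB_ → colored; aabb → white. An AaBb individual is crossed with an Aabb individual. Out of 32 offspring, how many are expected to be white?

Cross: AaBb × Aabb — consider each gene separately:
A gene: Aa × Aa → 1 AA, 2 Aa, 1 aa → 3 A_ : 1 aa (out of 4)
B gene: Bb × bb → 2 Bb, 2 bb → 2 B_ : 2 bb (out of 4)
Genotype classes (out of 4 × 4 = 16): A_B_ = 3×2 = 6; A_bb = 3×2 = 6; aaB_ = 1×2 = 2; aabb = 1×2 = 2
Apply the phenotype rules: A_B_ (6) + A_bb (6) + aaB_ (2) → colored; aabb (2) → white
Phenotype counts (out of 16): 14 colored, 2 white
white: 2 out of 16 → fraction 1/8
Expected count = 1/8 × 32 = 4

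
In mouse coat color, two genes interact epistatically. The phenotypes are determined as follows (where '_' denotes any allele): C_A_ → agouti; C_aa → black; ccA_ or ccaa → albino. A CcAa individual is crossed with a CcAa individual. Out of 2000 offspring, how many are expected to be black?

Cross: CcAa × CcAa — consider each gene separately:
C gene: Cc × Cc → 1 CC, 2 Cc, 1 cc → 3 C_ : 1 cc (out of 4)
A gene: Aa × Aa → 1 AA, 2 Aa, 1 aa → 3 A_ : 1 aa (out of 4)
Genotype classes (out of 4 × 4 = 16): C_A_ = 3×3 = 9; C_aa = 3×1 = 3; ccA_ = 1×3 = 3; ccaa = 1×1 = 1
Apply the phenotype rules: C_A_ (9) → agouti; C_aa (3) → black; ccA_ (3) + ccaa (1) → albino
Phenotype counts (out of 16): 9 agouti, 3 black, 4 albino
black: 3 out of 16 → fraction 3/16
Expected count = 3/16 × 2000 = 375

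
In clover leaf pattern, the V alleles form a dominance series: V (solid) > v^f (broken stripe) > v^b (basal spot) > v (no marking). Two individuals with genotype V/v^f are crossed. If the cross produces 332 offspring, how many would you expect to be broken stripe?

Cross: V/v^f × V/v^f
Allele dominance: V > v^f > v^b > v
Offspring genotypes: 1 V/V, 2 V/v^f, 1 v^f/v^f
Phenotype counts: 3 solid, 1 broken stripe
broken stripe: 1 out of 4 → fraction 1/4
Expected count = 1/4 × 332 = 83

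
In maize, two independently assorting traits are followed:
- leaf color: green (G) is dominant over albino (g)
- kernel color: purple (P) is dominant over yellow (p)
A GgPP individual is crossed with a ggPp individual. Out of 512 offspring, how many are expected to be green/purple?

Dihybrid cross GgPP × ggPp — consider each gene separately:
leaf color: Gg × gg → 2 Gg, 2 gg → 2 G_ : 2 gg (out of 4)
kernel color: PP × Pp → 2 PP, 2 Pp → 4 P_ (out of 4)
Combine (counts out of 4 × 4 = 16): green/purple (G_P_) = 2×4 = 8; albino/purple (ggP_) = 2×4 = 8
Phenotype counts (out of 16): 8 green/purple, 8 albino/purple
green/purple: 8 out of 16 → fraction 1/2
Expected count = 1/2 × 512 = 256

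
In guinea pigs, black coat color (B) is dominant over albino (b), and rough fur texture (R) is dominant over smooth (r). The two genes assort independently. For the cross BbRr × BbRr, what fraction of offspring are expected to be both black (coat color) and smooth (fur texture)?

Dihybrid cross BbRr × BbRr — consider each gene separately:
coat color: Bb × Bb → 1 BB, 2 Bb, 1 bb → 3 B_ : 1 bb (out of 4)
fur texture: Rr × Rr → 1 RR, 2 Rr, 1 rr → 3 R_ : 1 rr (out of 4)
Looking for: black (B_) and smooth (rr)
P(black) = 3/4, P(smooth) = 1/4
P(both) = 3/4 × 1/4 = 3/16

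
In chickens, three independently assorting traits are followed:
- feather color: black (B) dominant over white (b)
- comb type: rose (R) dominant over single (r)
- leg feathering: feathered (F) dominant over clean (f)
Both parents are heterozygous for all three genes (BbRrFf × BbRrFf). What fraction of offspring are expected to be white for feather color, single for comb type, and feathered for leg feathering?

Trihybrid cross: BbRrFf × BbRrFf
Each trait segregates independently with a 3:1 phenotypic ratio, so each gene contributes 3/4 (dominant) or 1/4 (recessive).
Target: white (feather color), single (comb type), feathered (leg feathering)
Probability = product of independent per-trait probabilities
= 1/4 × 1/4 × 3/4 = 3/64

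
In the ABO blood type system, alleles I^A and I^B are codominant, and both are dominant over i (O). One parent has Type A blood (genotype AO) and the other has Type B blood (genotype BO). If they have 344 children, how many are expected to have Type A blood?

Cross: AO × BO
Possible offspring genotypes: 1 AB, 1 AO, 1 BO, 1 OO
Blood type counts: 1 Type AB, 1 Type A, 1 Type B, 1 Type O
Probability of Type A: 1/4
Expected count = 1/4 × 344 = 86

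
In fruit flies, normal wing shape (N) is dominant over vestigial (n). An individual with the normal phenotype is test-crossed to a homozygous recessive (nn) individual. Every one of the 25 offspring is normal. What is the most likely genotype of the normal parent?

Test cross: ? × nn
All offspring are normal.
If the unknown parent were heterozygous (Nn), about half of 25 offspring would be vestigial; none are. The unknown parent is most likely homozygous dominant (NN).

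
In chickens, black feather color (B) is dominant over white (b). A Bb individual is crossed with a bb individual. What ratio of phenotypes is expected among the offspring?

Punnett square for Bb × bb:
Offspring genotypes: 2 Bb, 2 bb
black: 2, white: 2
Ratio: 1:1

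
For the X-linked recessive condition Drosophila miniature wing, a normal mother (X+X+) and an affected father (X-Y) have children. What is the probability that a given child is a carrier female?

Cross: X+X+ × X-Y
Offspring: 2 X+X-, 2 X+Y
Probability of a carrier female: 2/4 = 1/2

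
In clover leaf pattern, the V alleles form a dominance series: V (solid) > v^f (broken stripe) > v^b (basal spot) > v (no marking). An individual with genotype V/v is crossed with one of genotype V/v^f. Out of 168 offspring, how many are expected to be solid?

Cross: V/v × V/v^f
Allele dominance: V > v^f > v^b > v
Offspring genotypes: 1 V/V, 1 V/v^f, 1 V/v, 1 v^f/v
Phenotype counts: 3 solid, 1 broken stripe
solid: 3 out of 4 → fraction 3/4
Expected count = 3/4 × 168 = 126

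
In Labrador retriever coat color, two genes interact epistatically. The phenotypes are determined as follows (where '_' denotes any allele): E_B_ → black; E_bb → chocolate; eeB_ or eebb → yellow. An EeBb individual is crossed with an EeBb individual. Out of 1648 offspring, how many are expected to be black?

Cross: EeBb × EeBb — consider each gene separately:
E gene: Ee × Ee → 1 EE, 2 Ee, 1 ee → 3 E_ : 1 ee (out of 4)
B gene: Bb × Bb → 1 BB, 2 Bb, 1 bb → 3 B_ : 1 bb (out of 4)
Genotype classes (out of 4 × 4 = 16): E_B_ = 3×3 = 9; E_bb = 3×1 = 3; eeB_ = 1×3 = 3; eebb = 1×1 = 1
Apply the phenotype rules: E_B_ (9) → black; E_bb (3) → chocolate; eeB_ (3) + eebb (1) → yellow
Phenotype counts (out of 16): 9 black, 3 chocolate, 4 yellow
black: 9 out of 16 → fraction 9/16
Expected count = 9/16 × 1648 = 927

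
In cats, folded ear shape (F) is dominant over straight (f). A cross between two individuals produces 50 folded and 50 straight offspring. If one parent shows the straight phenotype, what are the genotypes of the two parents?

Observed offspring: 50 folded, 50 straight
The observed ratio simplifies to 1:1. One parent shows straight, so its genotype must be ff. A 1:1 offspring split requires the other parent to be heterozygous (Ff).
Parent genotypes: ff × Ff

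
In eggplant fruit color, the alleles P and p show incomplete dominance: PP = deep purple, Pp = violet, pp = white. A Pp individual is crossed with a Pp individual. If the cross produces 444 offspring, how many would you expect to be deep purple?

Punnett square for Pp × Pp:
Offspring genotypes: 1 PP, 2 Pp, 1 pp
Phenotype counts: 1 deep purple, 2 violet, 1 white
deep purple: 1 out of 4 → fraction 1/4
Expected count = 1/4 × 444 = 111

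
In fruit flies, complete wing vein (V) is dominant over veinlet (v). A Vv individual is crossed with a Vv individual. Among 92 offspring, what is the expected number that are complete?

Punnett square for Vv × Vv:
Offspring genotypes: 1 VV, 2 Vv, 1 vv
complete: 3, veinlet: 1
complete: 3 out of 4 → fraction 3/4
Expected count = 3/4 × 92 = 69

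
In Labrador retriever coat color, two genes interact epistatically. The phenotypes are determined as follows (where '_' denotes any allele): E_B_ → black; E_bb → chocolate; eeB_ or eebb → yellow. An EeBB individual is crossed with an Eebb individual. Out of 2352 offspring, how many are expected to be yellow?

Cross: EeBB × Eebb — consider each gene separately:
E gene: Ee × Ee → 1 EE, 2 Ee, 1 ee → 3 E_ : 1 ee (out of 4)
B gene: BB × bb → 4 Bb → 4 B_ (out of 4)
Genotype classes (out of 4 × 4 = 16): E_B_ = 3×4 = 12; eeB_ = 1×4 = 4
Apply the phenotype rules: E_B_ (12) → black; eeB_ (4) → yellow
Phenotype counts (out of 16): 12 black, 4 yellow
yellow: 4 out of 16 → fraction 1/4
Expected count = 1/4 × 2352 = 588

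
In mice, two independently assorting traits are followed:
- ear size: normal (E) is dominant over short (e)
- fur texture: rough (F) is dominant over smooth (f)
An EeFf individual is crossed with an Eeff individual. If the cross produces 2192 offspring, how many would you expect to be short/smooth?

Dihybrid cross EeFf × Eeff — consider each gene separately:
ear size: Ee × Ee → 1 EE, 2 Ee, 1 ee → 3 E_ : 1 ee (out of 4)
fur texture: Ff × ff → 2 Ff, 2 ff → 2 F_ : 2 ff (out of 4)
Combine (counts out of 4 × 4 = 16): normal/rough (E_F_) = 3×2 = 6; normal/smooth (E_ff) = 3×2 = 6; short/rough (eeF_) = 1×2 = 2; short/smooth (eeff) = 1×2 = 2
Phenotype counts (out of 16): 6 normal/rough, 6 normal/smooth, 2 short/rough, 2 short/smooth
short/smooth: 2 out of 16 → fraction 1/8
Expected count = 1/8 × 2192 = 274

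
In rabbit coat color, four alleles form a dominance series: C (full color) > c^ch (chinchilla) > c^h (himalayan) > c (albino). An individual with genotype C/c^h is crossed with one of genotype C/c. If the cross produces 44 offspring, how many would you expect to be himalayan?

Cross: C/c^h × C/c
Allele dominance: C > c^ch > c^h > c
Offspring genotypes: 1 C/C, 1 C/c, 1 C/c^h, 1 c^h/c
Phenotype counts: 3 full color, 1 himalayan
himalayan: 1 out of 4 → fraction 1/4
Expected count = 1/4 × 44 = 11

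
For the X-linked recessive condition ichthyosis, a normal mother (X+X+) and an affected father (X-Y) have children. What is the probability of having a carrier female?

Cross: X+X+ × X-Y
Offspring: 2 X+X-, 2 X+Y
Probability of a carrier female: 2/4 = 1/2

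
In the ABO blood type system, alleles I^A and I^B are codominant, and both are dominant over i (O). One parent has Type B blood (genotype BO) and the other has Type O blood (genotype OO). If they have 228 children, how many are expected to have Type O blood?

Cross: BO × OO
Possible offspring genotypes: 2 BO, 2 OO
Blood type counts: 2 Type B, 2 Type O
Probability of Type O: 2/4 = 1/2
Expected count = 1/2 × 228 = 114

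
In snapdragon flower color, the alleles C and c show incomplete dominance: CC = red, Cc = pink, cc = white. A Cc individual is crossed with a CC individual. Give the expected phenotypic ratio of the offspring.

Punnett square for Cc × CC:
Offspring genotypes: 2 CC, 2 Cc
Phenotype counts: 2 red, 2 pink
Ratio: 1 red : 1 pink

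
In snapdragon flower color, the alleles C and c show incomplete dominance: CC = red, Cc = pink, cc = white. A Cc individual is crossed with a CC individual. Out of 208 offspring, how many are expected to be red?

Punnett square for Cc × CC:
Offspring genotypes: 2 CC, 2 Cc
Phenotype counts: 2 red, 2 pink
red: 2 out of 4 → fraction 1/2
Expected count = 1/2 × 208 = 104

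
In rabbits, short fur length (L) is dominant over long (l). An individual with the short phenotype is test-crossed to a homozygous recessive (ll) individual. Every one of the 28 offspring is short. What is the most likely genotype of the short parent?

Test cross: ? × ll
All offspring are short.
If the unknown parent were heterozygous (Ll), about half of 28 offspring would be long; none are. The unknown parent is most likely homozygous dominant (LL).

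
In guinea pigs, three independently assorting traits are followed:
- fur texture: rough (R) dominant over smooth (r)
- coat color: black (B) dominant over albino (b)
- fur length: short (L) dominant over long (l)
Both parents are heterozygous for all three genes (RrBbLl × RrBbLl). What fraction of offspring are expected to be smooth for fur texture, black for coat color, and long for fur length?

Trihybrid cross: RrBbLl × RrBbLl
Each trait segregates independently with a 3:1 phenotypic ratio, so each gene contributes 3/4 (dominant) or 1/4 (recessive).
Target: smooth (fur texture), black (coat color), long (fur length)
Probability = product of independent per-trait probabilities
= 1/4 × 3/4 × 1/4 = 3/64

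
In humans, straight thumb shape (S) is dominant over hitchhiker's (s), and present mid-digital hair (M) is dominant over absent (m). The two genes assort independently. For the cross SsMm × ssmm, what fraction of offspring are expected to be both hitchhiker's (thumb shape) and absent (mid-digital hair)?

Dihybrid cross SsMm × ssmm — consider each gene separately:
thumb shape: Ss × ss → 2 Ss, 2 ss → 2 S_ : 2 ss (out of 4)
mid-digital hair: Mm × mm → 2 Mm, 2 mm → 2 M_ : 2 mm (out of 4)
Looking for: hitchhiker's (ss) and absent (mm)
P(hitchhiker's) = 2/4, P(absent) = 2/4
P(both) = 2/4 × 2/4 = 4/16 = 1/4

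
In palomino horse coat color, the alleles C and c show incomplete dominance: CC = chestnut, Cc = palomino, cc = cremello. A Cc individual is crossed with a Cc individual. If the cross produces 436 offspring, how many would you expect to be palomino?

Punnett square for Cc × Cc:
Offspring genotypes: 1 CC, 2 Cc, 1 cc
Phenotype counts: 1 chestnut, 2 palomino, 1 cremello
palomino: 2 out of 4 → fraction 1/2
Expected count = 1/2 × 436 = 218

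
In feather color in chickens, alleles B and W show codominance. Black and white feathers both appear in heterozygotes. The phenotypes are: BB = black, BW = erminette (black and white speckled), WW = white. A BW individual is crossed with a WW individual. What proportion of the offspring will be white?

Punnett square for BW × WW:
Offspring genotypes: 2 BW, 2 WW
Phenotype counts: 2 erminette (black and white speckled), 2 white
white: 2 out of 4
Probability: 2/4 = 1/2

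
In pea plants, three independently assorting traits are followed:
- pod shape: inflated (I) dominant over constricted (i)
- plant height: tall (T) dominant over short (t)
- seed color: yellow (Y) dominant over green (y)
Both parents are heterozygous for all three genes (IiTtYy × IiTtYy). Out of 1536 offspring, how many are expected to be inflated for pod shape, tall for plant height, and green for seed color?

Trihybrid cross: IiTtYy × IiTtYy
Each trait segregates independently with a 3:1 phenotypic ratio, so each gene contributes 3/4 (dominant) or 1/4 (recessive).
Target: inflated (pod shape), tall (plant height), green (seed color)
Probability = product of independent per-trait probabilities
= 3/4 × 3/4 × 1/4 = 9/64
Expected count = 9/64 × 1536 = 216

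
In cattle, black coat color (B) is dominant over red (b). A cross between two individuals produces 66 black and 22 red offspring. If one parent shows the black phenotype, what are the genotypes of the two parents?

Observed offspring: 66 black, 22 red
The observed ratio simplifies to 3:1. Red (bb) offspring appear, so each parent must contribute one b allele. The parent stated to show black carries B, so it is Bb. The other parent is then either Bb or bb: Bb × bb would give a 1:1 split, whereas Bb × Bb gives 3:1 — matching the data. So both parents are heterozygous (Bb × Bb).
Parent genotypes: Bb × Bb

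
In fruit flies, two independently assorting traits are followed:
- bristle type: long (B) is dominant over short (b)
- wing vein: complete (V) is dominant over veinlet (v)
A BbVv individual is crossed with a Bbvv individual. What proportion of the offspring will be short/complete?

Dihybrid cross BbVv × Bbvv — consider each gene separately:
bristle type: Bb × Bb → 1 BB, 2 Bb, 1 bb → 3 B_ : 1 bb (out of 4)
wing vein: Vv × vv → 2 Vv, 2 vv → 2 V_ : 2 vv (out of 4)
Combine (counts out of 4 × 4 = 16): long/complete (B_V_) = 3×2 = 6; long/veinlet (B_vv) = 3×2 = 6; short/complete (bbV_) = 1×2 = 2; short/veinlet (bbvv) = 1×2 = 2
Phenotype counts (out of 16): 6 long/complete, 6 long/veinlet, 2 short/complete, 2 short/veinlet
short/complete: 2 out of 16
Probability: 2/16 = 1/8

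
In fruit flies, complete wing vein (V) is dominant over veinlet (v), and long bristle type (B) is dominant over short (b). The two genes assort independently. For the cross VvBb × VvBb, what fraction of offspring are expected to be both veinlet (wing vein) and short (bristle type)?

Dihybrid cross VvBb × VvBb — consider each gene separately:
wing vein: Vv × Vv → 1 VV, 2 Vv, 1 vv → 3 V_ : 1 vv (out of 4)
bristle type: Bb × Bb → 1 BB, 2 Bb, 1 bb → 3 B_ : 1 bb (out of 4)
Looking for: veinlet (vv) and short (bb)
P(veinlet) = 1/4, P(short) = 1/4
P(both) = 1/4 × 1/4 = 1/16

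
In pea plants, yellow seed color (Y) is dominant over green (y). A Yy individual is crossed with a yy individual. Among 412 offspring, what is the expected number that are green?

Punnett square for Yy × yy:
Offspring genotypes: 2 Yy, 2 yy
yellow: 2, green: 2
green: 2 out of 4 → fraction 1/2
Expected count = 1/2 × 412 = 206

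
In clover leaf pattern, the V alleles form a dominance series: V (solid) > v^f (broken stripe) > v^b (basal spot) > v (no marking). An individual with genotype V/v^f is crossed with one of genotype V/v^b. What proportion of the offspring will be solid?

Cross: V/v^f × V/v^b
Allele dominance: V > v^f > v^b > v
Offspring genotypes: 1 V/V, 1 V/v^b, 1 V/v^f, 1 v^f/v^b
Phenotype counts: 3 solid, 1 broken stripe
solid: 3 out of 4
Probability: 3/4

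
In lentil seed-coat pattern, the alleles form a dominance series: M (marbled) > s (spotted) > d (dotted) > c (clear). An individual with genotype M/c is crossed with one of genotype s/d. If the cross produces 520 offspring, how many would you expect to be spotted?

Cross: M/c × s/d
Allele dominance: M > s > d > c
Offspring genotypes: 1 M/s, 1 M/d, 1 s/c, 1 d/c
Phenotype counts: 2 marbled, 1 spotted, 1 dotted
spotted: 1 out of 4 → fraction 1/4
Expected count = 1/4 × 520 = 130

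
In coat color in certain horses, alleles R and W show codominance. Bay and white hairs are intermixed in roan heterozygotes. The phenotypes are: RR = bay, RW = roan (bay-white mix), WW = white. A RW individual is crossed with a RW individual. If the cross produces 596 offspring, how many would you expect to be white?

Punnett square for RW × RW:
Offspring genotypes: 1 RR, 2 RW, 1 WW
Phenotype counts: 1 bay, 2 roan (bay-white mix), 1 white
white: 1 out of 4 → fraction 1/4
Expected count = 1/4 × 596 = 149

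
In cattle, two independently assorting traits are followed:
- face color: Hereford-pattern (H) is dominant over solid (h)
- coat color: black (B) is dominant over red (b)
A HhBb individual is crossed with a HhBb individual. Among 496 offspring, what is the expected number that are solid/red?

Dihybrid cross HhBb × HhBb — consider each gene separately:
face color: Hh × Hh → 1 HH, 2 Hh, 1 hh → 3 H_ : 1 hh (out of 4)
coat color: Bb × Bb → 1 BB, 2 Bb, 1 bb → 3 B_ : 1 bb (out of 4)
Combine (counts out of 4 × 4 = 16): Hereford-pattern/black (H_B_) = 3×3 = 9; Hereford-pattern/red (H_bb) = 3×1 = 3; solid/black (hhB_) = 1×3 = 3; solid/red (hhbb) = 1×1 = 1
Phenotype counts (out of 16): 9 Hereford-pattern/black, 3 Hereford-pattern/red, 3 solid/black, 1 solid/red
solid/red: 1 out of 16 → fraction 1/16
Expected count = 1/16 × 496 = 31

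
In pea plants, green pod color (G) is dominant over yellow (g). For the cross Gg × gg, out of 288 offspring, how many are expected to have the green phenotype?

Punnett square for Gg × gg:
Offspring genotypes: 2 Gg, 2 gg
Total offspring: 4
Count with target: 2
Probability: 2/4 = 1/2
Expected count = 1/2 × 288 = 144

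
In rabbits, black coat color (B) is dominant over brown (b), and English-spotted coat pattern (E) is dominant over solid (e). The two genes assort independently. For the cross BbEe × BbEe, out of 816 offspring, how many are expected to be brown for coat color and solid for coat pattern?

Dihybrid cross BbEe × BbEe — consider each gene separately:
coat color: Bb × Bb → 1 BB, 2 Bb, 1 bb → 3 B_ : 1 bb (out of 4)
coat pattern: Ee × Ee → 1 EE, 2 Ee, 1 ee → 3 E_ : 1 ee (out of 4)
Looking for: brown (bb) and solid (ee)
P(brown) = 1/4, P(solid) = 1/4
P(both) = 1/4 × 1/4 = 1/16
Expected count = 1/16 × 816 = 51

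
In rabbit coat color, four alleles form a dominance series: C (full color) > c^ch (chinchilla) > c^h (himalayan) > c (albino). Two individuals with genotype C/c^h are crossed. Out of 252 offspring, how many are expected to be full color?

Cross: C/c^h × C/c^h
Allele dominance: C > c^ch > c^h > c
Offspring genotypes: 1 C/C, 2 C/c^h, 1 c^h/c^h
Phenotype counts: 3 full color, 1 himalayan
full color: 3 out of 4 → fraction 3/4
Expected count = 3/4 × 252 = 189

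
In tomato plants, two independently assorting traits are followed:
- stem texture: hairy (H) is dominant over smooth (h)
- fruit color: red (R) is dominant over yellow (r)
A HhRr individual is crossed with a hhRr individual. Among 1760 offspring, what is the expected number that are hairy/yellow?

Dihybrid cross HhRr × hhRr — consider each gene separately:
stem texture: Hh × hh → 2 Hh, 2 hh → 2 H_ : 2 hh (out of 4)
fruit color: Rr × Rr → 1 RR, 2 Rr, 1 rr → 3 R_ : 1 rr (out of 4)
Combine (counts out of 4 × 4 = 16): hairy/red (H_R_) = 2×3 = 6; hairy/yellow (H_rr) = 2×1 = 2; smooth/red (hhR_) = 2×3 = 6; smooth/yellow (hhrr) = 2×1 = 2
Phenotype counts (out of 16): 6 hairy/red, 2 hairy/yellow, 6 smooth/red, 2 smooth/yellow
hairy/yellow: 2 out of 16 → fraction 1/8
Expected count = 1/8 × 1760 = 220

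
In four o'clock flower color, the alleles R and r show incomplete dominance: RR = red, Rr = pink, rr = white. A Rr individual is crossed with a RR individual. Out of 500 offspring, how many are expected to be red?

Punnett square for Rr × RR:
Offspring genotypes: 2 RR, 2 Rr
Phenotype counts: 2 red, 2 pink
red: 2 out of 4 → fraction 1/2
Expected count = 1/2 × 500 = 250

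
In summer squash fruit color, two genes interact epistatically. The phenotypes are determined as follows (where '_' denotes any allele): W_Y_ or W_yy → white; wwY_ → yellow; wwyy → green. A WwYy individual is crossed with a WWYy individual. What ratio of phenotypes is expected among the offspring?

Cross: WwYy × WWYy — consider each gene separately:
W gene: Ww × WW → 2 WW, 2 Ww → 4 W_ (out of 4)
Y gene: Yy × Yy → 1 YY, 2 Yy, 1 yy → 3 Y_ : 1 yy (out of 4)
Genotype classes (out of 4 × 4 = 16): W_Y_ = 4×3 = 12; W_yy = 4×1 = 4
Apply the phenotype rules: W_Y_ (12) + W_yy (4) → white
Phenotype counts (out of 16): 16 white
Ratio: all white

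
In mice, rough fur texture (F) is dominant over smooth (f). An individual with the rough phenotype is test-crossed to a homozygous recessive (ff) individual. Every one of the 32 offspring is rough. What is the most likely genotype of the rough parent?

Test cross: ? × ff
All offspring are rough.
If the unknown parent were heterozygous (Ff), about half of 32 offspring would be smooth; none are. The unknown parent is most likely homozygous dominant (FF).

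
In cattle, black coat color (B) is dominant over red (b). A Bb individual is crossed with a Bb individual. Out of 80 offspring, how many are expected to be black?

Punnett square for Bb × Bb:
Offspring genotypes: 1 BB, 2 Bb, 1 bb
black: 3, red: 1
black: 3 out of 4 → fraction 3/4
Expected count = 3/4 × 80 = 60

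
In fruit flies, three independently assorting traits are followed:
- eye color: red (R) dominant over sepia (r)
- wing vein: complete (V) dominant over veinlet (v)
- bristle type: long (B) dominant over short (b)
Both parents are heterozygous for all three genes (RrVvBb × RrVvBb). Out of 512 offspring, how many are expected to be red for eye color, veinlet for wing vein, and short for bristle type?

Trihybrid cross: RrVvBb × RrVvBb
Each trait segregates independently with a 3:1 phenotypic ratio, so each gene contributes 3/4 (dominant) or 1/4 (recessive).
Target: red (eye color), veinlet (wing vein), short (bristle type)
Probability = product of independent per-trait probabilities
= 3/4 × 1/4 × 1/4 = 3/64
Expected count = 3/64 × 512 = 24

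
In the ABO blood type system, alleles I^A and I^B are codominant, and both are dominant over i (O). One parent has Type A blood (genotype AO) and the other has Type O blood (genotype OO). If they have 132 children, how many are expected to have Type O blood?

Cross: AO × OO
Possible offspring genotypes: 2 AO, 2 OO
Blood type counts: 2 Type A, 2 Type O
Probability of Type O: 2/4 = 1/2
Expected count = 1/2 × 132 = 66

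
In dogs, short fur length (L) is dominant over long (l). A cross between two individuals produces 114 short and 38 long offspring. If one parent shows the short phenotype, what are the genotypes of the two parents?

Observed offspring: 114 short, 38 long
The observed ratio simplifies to 3:1. Long (ll) offspring appear, so each parent must contribute one l allele. The parent stated to show short carries L, so it is Ll. The other parent is then either Ll or ll: Ll × ll would give a 1:1 split, whereas Ll × Ll gives 3:1 — matching the data. So both parents are heterozygous (Ll × Ll).
Parent genotypes: Ll × Ll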